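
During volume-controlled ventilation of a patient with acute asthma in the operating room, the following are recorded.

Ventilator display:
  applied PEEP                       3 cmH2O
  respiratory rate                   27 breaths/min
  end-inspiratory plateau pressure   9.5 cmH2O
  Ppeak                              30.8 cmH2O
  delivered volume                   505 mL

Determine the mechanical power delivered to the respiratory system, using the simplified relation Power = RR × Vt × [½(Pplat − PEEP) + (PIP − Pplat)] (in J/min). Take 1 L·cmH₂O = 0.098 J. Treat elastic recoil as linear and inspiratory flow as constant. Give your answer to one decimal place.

Per-breath work = Vt × [½(Pplat−PEEP) + (PIP−Pplat)] = 0.505 × [0.5×6.5 + 21.3] = 0.505 × 24.55 = 12.398 L·cmH2O.
Power = 27 × 12.398 = 334.75 L·cmH2O/min.
× 0.098 J/(L·cmH2O) → 32.806 J/min.

32.8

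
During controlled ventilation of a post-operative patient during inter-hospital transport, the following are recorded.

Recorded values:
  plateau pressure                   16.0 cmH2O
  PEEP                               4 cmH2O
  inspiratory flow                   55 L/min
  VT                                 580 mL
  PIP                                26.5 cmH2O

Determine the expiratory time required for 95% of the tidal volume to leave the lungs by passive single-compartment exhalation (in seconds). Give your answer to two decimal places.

Flow: 55 L/min ÷ 60 = 0.9167 L/s.
R = (PIP − Pplat)/V̇ = (26.5 − 16.0) / 0.9167 = 10.5/0.9167 = 11.454 cmH2O·s/L.
C = Vt/(Pplat − PEEP) = 580.0 / (16.0 − 4) = 580.0/12.0 = 48.333 mL/cmH2O.
τ = R × C = 11.454 × 0.04833 L/cmH2O = 0.5536 s.
t = −τ·ln(1 − 0.95) = −0.5536·ln(0.05) = 1.658 s.

1.66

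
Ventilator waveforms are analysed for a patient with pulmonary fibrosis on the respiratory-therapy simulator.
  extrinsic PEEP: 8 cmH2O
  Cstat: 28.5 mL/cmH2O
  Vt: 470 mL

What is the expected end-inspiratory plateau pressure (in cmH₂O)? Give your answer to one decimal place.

Pplat = PEEP + Vt / Cstat = 8 + 470 / 28.5 = 8 + 16.491 = 24.491 cmH2O.

24.5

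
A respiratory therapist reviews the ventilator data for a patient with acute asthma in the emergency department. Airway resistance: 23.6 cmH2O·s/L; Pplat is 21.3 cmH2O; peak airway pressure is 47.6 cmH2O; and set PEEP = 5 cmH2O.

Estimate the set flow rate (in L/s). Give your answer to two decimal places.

1.11

flow = (PIP − Pplat) / Raw = 26.3 / 23.6 = 1.114 L/s.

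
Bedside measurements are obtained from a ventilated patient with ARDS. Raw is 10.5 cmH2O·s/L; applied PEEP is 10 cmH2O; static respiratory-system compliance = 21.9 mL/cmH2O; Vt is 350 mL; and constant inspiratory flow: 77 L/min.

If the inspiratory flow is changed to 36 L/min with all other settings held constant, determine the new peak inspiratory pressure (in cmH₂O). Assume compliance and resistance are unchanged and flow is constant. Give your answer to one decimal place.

32.3

Flow: 77 L/min ÷ 60 = 1.2833 L/s.
New flow: 36 L/min ÷ 60 = 0.6 L/s.
PIP = Vt/C + R·V̇ + PEEP (constant-flow equation of motion).
Only the resistive term changes: ΔPIP = R × ΔV̇ = 10.5 × (0.6 − 1.2833) = 10.5 × -0.6833 = -7.175 cmH2O.
Original PIP = 350/21.9 + 10.5×1.2833 + 10 = 39.456 cmH2O; new PIP = 39.456 + (-7.175) = 32.281 cmH2O.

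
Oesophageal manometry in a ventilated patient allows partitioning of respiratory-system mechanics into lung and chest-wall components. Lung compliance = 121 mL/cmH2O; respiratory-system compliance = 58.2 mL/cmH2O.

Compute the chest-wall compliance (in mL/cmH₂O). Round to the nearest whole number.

1/Ccw = 1/Crs − 1/CL.
1/Ccw = 1/58.2 − 1/121 = 0.008918.
Ccw = 112.13 mL/cmH2O.

112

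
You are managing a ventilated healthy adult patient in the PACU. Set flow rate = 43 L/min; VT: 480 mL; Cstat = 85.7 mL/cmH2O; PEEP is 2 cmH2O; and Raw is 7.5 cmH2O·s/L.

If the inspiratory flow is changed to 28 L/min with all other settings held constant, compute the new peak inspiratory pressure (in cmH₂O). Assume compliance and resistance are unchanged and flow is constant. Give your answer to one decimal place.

Flow: 43 L/min ÷ 60 = 0.7167 L/s.
New flow: 28 L/min ÷ 60 = 0.4667 L/s.
PIP = Vt/C + R·V̇ + PEEP (constant-flow equation of motion).
Only the resistive term changes: ΔPIP = R × ΔV̇ = 7.5 × (0.4667 − 0.7167) = 7.5 × -0.25 = -1.875 cmH2O.
Original PIP = 480/85.7 + 7.5×0.7167 + 2 = 12.976 cmH2O; new PIP = 12.976 + (-1.875) = 11.101 cmH2O.

11.1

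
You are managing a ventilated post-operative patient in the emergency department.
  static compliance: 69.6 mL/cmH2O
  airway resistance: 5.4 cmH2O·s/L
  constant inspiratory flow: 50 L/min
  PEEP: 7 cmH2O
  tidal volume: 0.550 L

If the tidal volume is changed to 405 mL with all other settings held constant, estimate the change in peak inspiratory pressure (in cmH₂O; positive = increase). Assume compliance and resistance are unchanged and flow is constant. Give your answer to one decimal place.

-2.1

PIP = Vt/C + R·V̇ + PEEP (constant-flow equation of motion).
Only the elastic term changes: ΔPIP = ΔVt / C = (405 − 550) / 69.6 = -2.083 cmH2O.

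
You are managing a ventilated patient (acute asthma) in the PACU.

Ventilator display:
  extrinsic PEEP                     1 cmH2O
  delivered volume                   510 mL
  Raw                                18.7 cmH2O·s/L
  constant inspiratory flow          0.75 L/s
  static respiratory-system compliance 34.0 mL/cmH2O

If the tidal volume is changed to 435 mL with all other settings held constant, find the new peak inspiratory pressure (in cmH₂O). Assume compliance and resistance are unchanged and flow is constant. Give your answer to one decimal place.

27.8

PIP = Vt/C + R·V̇ + PEEP (constant-flow equation of motion).
Only the elastic term changes: ΔPIP = ΔVt / C = (435 − 510) / 34.0 = -2.206 cmH2O.
Original PIP = 510/34.0 + 18.7×0.75 + 1 = 30.025 cmH2O; new PIP = 30.025 + (-2.206) = 27.819 cmH2O.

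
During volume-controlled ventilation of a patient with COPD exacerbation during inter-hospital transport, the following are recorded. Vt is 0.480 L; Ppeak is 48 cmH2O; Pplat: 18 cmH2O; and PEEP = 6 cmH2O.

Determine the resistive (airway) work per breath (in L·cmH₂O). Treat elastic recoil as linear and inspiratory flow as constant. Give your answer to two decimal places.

14.40

With constant inspiratory flow the resistive pressure is constant at PIP − Pplat = 48 − 18 = 30.0 cmH2O, so resistive work = 30.0 × 0.480 = 14.4 L·cmH2O.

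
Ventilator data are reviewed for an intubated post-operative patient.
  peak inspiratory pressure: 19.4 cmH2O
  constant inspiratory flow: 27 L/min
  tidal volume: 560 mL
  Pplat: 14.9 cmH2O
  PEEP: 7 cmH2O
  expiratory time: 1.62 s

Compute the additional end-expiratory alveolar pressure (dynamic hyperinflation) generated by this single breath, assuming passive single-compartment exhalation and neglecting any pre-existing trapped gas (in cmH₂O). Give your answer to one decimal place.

0.8

Flow: 27 L/min ÷ 60 = 0.45 L/s.
R = (PIP − Pplat)/V̇ = (19.4 − 14.9) / 0.45 = 4.5/0.45 = 10.0 cmH2O·s/L.
C = Vt/(Pplat − PEEP) = 560.0 / (14.9 − 7) = 560.0/7.9 = 70.886 mL/cmH2O.
τ = R × C = 10.0 × 0.07089 L/cmH2O = 0.7089 s.
Fraction remaining = e^(−Te/τ) = e^(−1.62/0.7089) = 0.1018; trapped volume = 560.0 × 0.1018 = 57.008 mL.
Additional alveolar pressure from trapping ≈ V_trapped / C = 57.008 / 70.886 = 0.8042 cmH2O.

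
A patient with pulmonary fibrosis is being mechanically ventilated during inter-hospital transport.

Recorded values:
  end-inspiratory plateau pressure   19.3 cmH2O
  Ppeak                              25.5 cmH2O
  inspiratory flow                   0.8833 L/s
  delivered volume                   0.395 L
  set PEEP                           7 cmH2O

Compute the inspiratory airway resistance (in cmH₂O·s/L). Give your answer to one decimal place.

7.0

Raw = (PIP − Pplat) / flow = (25.5 − 19.3) / 0.8833 = 6.2 / 0.8833 = 7.019 cmH2O·s/L.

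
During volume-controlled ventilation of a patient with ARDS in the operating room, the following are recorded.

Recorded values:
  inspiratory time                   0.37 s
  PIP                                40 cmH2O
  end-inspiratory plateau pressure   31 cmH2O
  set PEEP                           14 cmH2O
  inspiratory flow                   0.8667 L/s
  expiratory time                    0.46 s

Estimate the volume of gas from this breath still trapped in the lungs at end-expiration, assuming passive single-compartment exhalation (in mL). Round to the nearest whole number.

Vt = flow × Ti = 0.8667 L/s × 0.37 s × 1000 mL/L = 320.68 mL.
R = (PIP − Pplat)/V̇ = (40 − 31) / 0.8667 = 9.0/0.8667 = 10.384 cmH2O·s/L.
C = Vt/(Pplat − PEEP) = 320.68 / (31 − 14) = 320.68/17.0 = 18.864 mL/cmH2O.
τ = R × C = 10.384 × 0.01886 L/cmH2O = 0.1958 s.
Fraction remaining = e^(−Te/τ) = e^(−0.46/0.1958) = 0.09543.
Trapped volume = 320.68 × 0.09543 = 30.602 mL.

31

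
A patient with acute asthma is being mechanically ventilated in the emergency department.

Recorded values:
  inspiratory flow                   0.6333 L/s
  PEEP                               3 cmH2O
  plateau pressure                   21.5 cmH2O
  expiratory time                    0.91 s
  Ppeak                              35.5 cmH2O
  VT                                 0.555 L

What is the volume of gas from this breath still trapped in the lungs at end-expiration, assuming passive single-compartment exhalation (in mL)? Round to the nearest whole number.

R = (PIP − Pplat)/V̇ = (35.5 − 21.5) / 0.6333 = 14.0/0.6333 = 22.106 cmH2O·s/L.
C = Vt/(Pplat − PEEP) = 555.0 / (21.5 − 3) = 555.0/18.5 = 30.0 mL/cmH2O.
τ = R × C = 22.106 × 0.03 L/cmH2O = 0.6632 s.
Fraction remaining = e^(−Te/τ) = e^(−0.91/0.6632) = 0.2536.
Trapped volume = 555.0 × 0.2536 = 140.75 mL.

141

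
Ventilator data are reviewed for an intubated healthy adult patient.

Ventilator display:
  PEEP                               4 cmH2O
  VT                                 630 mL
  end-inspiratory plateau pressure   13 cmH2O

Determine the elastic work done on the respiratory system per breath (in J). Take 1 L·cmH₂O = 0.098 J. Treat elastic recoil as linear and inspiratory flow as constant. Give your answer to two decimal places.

Elastic work ≈ ½ × (Pplat − PEEP) × Vt = 0.5 × (13 − 4) × 0.630 L = 0.5 × 9.0 × 0.630 = 2.835 L·cmH2O.
× 0.098 J/(L·cmH2O) → 0.2778 J.

0.28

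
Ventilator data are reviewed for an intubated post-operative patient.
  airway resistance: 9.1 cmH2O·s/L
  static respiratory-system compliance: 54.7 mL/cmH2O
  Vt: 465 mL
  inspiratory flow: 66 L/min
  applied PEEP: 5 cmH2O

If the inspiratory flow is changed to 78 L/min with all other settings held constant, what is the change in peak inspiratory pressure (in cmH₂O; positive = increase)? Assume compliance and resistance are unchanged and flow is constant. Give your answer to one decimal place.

Flow: 66 L/min ÷ 60 = 1.1 L/s.
New flow: 78 L/min ÷ 60 = 1.3 L/s.
PIP = Vt/C + R·V̇ + PEEP (constant-flow equation of motion).
Only the resistive term changes: ΔPIP = R × ΔV̇ = 9.1 × (1.3 − 1.1) = 9.1 × 0.2 = 1.82 cmH2O.

1.8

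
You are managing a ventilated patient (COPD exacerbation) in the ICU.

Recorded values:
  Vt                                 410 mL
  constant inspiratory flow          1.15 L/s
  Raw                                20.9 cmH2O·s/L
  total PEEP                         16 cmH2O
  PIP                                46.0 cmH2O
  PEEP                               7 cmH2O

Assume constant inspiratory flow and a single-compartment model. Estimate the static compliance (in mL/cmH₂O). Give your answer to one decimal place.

Total PEEP = 16 cmH2O (set 7 + intrinsic 9); this is the baseline alveolar pressure.
Equation of motion (constant flow): PIP = Vt/C + R·V̇ + PEEP.
Vt/C = PIP − R·V̇ − PEEP = 46.0 − 20.9×1.15 − 16 = 46.0 − 24.035 − 16 = 5.965 cmH2O.
C = Vt / 5.965 = 410 / 5.965 = 68.734 mL/cmH2O.

68.7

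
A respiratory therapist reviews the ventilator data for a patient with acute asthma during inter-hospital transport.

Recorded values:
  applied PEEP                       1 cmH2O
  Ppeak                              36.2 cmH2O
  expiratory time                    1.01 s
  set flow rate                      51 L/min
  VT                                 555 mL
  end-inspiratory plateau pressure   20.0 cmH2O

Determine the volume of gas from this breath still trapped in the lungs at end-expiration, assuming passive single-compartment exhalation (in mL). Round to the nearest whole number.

Flow: 51 L/min ÷ 60 = 0.85 L/s.
R = (PIP − Pplat)/V̇ = (36.2 − 20.0) / 0.85 = 16.2/0.85 = 19.059 cmH2O·s/L.
C = Vt/(Pplat − PEEP) = 555.0 / (20.0 − 1) = 555.0/19.0 = 29.211 mL/cmH2O.
τ = R × C = 19.059 × 0.02921 L/cmH2O = 0.5567 s.
Fraction remaining = e^(−Te/τ) = e^(−1.01/0.5567) = 0.163.
Trapped volume = 555.0 × 0.163 = 90.465 mL.

90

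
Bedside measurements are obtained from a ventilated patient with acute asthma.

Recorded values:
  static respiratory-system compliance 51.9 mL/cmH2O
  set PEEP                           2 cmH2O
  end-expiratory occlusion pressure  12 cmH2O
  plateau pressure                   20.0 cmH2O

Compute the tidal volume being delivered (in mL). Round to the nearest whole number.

415

End-expiratory occlusion gives total PEEP = 12 cmH2O (intrinsic PEEP = 12 − 2 = 10). Use total PEEP for the elastic gradient.
Vt = Cstat × (Pplat − PEEPtotal) = 51.9 × (20.0 − 12) = 51.9 × 8.0 = 415.2 mL.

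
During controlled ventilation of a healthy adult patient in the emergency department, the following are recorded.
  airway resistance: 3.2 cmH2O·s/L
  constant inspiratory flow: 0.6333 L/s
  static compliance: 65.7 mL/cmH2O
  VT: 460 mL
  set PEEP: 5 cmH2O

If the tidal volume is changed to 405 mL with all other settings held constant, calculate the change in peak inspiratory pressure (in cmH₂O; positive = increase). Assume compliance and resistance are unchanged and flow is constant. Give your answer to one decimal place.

PIP = Vt/C + R·V̇ + PEEP (constant-flow equation of motion).
Only the elastic term changes: ΔPIP = ΔVt / C = (405 − 460) / 65.7 = -0.8371 cmH2O.

-0.8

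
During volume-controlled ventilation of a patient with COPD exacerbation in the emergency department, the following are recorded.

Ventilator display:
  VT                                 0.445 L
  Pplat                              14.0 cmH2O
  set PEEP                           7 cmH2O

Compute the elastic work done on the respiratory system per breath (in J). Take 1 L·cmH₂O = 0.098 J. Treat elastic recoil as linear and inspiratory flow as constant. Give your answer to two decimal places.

0.15

Elastic work ≈ ½ × (Pplat − PEEP) × Vt = 0.5 × (14.0 − 7) × 0.445 L = 0.5 × 7.0 × 0.445 = 1.558 L·cmH2O.
× 0.098 J/(L·cmH2O) → 0.1527 J.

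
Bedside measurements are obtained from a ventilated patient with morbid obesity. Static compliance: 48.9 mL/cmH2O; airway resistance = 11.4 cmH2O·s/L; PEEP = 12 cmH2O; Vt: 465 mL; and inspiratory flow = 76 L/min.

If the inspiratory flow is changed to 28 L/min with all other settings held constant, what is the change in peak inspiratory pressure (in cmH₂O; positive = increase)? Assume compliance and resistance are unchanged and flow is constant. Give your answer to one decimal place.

Flow: 76 L/min ÷ 60 = 1.2667 L/s.
New flow: 28 L/min ÷ 60 = 0.4667 L/s.
PIP = Vt/C + R·V̇ + PEEP (constant-flow equation of motion).
Only the resistive term changes: ΔPIP = R × ΔV̇ = 11.4 × (0.4667 − 1.2667) = 11.4 × -0.8 = -9.12 cmH2O.

-9.1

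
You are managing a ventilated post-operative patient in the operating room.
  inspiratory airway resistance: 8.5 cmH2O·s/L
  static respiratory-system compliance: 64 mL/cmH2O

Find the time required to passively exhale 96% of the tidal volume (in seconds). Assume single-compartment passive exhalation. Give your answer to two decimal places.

1.75

τ = R × C = 8.5 × 64 mL/cmH2O = 8.5 × 0.064 L/cmH2O = 0.544 s.
Exhaled fraction f = 1 − e^(−t/τ) → t = −τ·ln(1 − f) = −0.544·ln(0.04) = 1.751 s.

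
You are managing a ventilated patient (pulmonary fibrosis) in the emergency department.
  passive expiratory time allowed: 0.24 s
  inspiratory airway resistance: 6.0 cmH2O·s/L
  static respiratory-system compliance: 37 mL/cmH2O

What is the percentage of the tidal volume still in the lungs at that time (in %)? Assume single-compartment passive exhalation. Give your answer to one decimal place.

33.9

τ = R × C = 6.0 × 37 mL/cmH2O = 6.0 × 0.037 L/cmH2O = 0.222 s.
Passive exhalation: V(t)/V₀ = e^(−t/τ) = e^(−0.24/0.222) = 0.3392.
Fraction remaining = 0.3392 → 33.92%.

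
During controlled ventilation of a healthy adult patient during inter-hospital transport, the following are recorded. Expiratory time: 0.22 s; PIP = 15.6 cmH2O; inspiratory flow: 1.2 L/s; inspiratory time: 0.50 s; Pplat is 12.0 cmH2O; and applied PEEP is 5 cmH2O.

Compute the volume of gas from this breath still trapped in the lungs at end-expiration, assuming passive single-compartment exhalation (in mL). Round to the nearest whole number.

255

Vt = flow × Ti = 1.2 L/s × 0.50 s × 1000 mL/L = 600.0 mL.
R = (PIP − Pplat)/V̇ = (15.6 − 12.0) / 1.2 = 3.6/1.2 = 3.0 cmH2O·s/L.
C = Vt/(Pplat − PEEP) = 600.0 / (12.0 − 5) = 600.0/7.0 = 85.714 mL/cmH2O.
τ = R × C = 3.0 × 0.08571 L/cmH2O = 0.2571 s.
Fraction remaining = e^(−Te/τ) = e^(−0.22/0.2571) = 0.425.
Trapped volume = 600.0 × 0.425 = 255.0 mL.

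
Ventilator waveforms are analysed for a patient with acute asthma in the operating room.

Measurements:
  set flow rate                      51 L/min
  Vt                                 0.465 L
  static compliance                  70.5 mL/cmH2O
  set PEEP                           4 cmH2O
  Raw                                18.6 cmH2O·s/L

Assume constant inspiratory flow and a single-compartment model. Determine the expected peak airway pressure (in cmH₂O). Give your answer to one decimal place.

Flow: 51 L/min ÷ 60 = 0.85 L/s.
Equation of motion (constant flow): PIP = Vt/C + R·V̇ + PEEP.
PIP = 465/70.5 + 18.6×0.85 + 4 = 6.596 + 15.81 + 4 = 26.406 cmH2O.

26.4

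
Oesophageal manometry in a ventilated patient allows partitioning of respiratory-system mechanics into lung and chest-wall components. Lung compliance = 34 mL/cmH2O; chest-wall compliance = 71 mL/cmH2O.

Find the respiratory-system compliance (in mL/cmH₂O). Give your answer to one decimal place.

23.0

Lung and chest wall are elastances in series: 1/Crs = 1/CL + 1/Ccw.
1/Crs = 1/34 + 1/71 = 0.0435.
Crs = 22.989 mL/cmH2O.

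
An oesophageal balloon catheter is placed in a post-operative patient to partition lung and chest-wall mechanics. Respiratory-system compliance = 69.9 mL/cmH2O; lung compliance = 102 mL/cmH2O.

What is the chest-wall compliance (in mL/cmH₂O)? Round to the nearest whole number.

222

1/Ccw = 1/Crs − 1/CL.
1/Ccw = 1/69.9 − 1/102 = 0.004502.
Ccw = 222.12 mL/cmH2O.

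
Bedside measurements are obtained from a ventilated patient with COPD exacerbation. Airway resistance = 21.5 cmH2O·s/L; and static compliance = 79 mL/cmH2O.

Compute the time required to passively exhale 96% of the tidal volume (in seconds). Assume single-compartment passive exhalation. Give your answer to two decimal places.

5.47

τ = R × C = 21.5 × 79 mL/cmH2O = 21.5 × 0.079 L/cmH2O = 1.699 s.
Exhaled fraction f = 1 − e^(−t/τ) → t = −τ·ln(1 − f) = −1.699·ln(0.04) = 5.469 s.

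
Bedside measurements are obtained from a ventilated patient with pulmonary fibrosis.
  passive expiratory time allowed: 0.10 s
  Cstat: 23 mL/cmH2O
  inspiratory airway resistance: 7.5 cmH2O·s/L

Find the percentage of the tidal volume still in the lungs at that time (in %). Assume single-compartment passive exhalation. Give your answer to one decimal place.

56.0

τ = R × C = 7.5 × 23 mL/cmH2O = 7.5 × 0.023 L/cmH2O = 0.1725 s.
Passive exhalation: V(t)/V₀ = e^(−t/τ) = e^(−0.10/0.1725) = 0.5601.
Fraction remaining = 0.5601 → 56.01%.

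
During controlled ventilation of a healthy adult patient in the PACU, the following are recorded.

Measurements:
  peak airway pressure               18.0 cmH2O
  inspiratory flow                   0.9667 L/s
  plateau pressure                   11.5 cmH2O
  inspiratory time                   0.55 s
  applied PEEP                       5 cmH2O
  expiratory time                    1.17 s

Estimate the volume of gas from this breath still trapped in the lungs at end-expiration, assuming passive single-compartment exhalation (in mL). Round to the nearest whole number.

Vt = flow × Ti = 0.9667 L/s × 0.55 s × 1000 mL/L = 531.69 mL.
R = (PIP − Pplat)/V̇ = (18.0 − 11.5) / 0.9667 = 6.5/0.9667 = 6.724 cmH2O·s/L.
C = Vt/(Pplat − PEEP) = 531.69 / (11.5 − 5) = 531.69/6.5 = 81.798 mL/cmH2O.
τ = R × C = 6.724 × 0.0818 L/cmH2O = 0.55 s.
Fraction remaining = e^(−Te/τ) = e^(−1.17/0.55) = 0.1192.
Trapped volume = 531.69 × 0.1192 = 63.377 mL.

63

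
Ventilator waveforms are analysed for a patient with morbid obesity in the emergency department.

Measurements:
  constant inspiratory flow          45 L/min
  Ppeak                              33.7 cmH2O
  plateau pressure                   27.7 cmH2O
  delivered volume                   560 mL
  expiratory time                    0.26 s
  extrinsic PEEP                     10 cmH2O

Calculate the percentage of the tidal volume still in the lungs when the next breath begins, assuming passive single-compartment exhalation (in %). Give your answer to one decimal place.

Flow: 45 L/min ÷ 60 = 0.75 L/s.
R = (PIP − Pplat)/V̇ = (33.7 − 27.7) / 0.75 = 6.0/0.75 = 8.0 cmH2O·s/L.
C = Vt/(Pplat − PEEP) = 560.0 / (27.7 − 10) = 560.0/17.7 = 31.638 mL/cmH2O.
τ = R × C = 8.0 × 0.03164 L/cmH2O = 0.2531 s.
Fraction remaining at end-expiration = e^(−Te/τ) = e^(−0.26/0.2531) = 0.358 → 35.8%.

35.8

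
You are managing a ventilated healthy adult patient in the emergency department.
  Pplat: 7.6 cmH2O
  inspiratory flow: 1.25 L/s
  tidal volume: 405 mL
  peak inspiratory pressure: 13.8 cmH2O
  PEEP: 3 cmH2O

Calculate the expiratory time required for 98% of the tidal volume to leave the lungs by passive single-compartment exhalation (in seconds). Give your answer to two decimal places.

1.71

R = (PIP − Pplat)/V̇ = (13.8 − 7.6) / 1.25 = 6.2/1.25 = 4.96 cmH2O·s/L.
C = Vt/(Pplat − PEEP) = 405.0 / (7.6 − 3) = 405.0/4.6 = 88.043 mL/cmH2O.
τ = R × C = 4.96 × 0.08804 L/cmH2O = 0.4367 s.
t = −τ·ln(1 − 0.98) = −0.4367·ln(0.02) = 1.708 s.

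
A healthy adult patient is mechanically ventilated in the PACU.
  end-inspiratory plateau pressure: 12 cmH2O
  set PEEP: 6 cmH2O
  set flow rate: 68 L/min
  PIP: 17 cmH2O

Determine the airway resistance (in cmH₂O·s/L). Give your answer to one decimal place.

4.4

Flow: 68 L/min ÷ 60 = 1.1333 L/s.
Raw = (PIP − Pplat) / flow = (17 − 12) / 1.1333 = 5.0 / 1.1333 = 4.412 cmH2O·s/L.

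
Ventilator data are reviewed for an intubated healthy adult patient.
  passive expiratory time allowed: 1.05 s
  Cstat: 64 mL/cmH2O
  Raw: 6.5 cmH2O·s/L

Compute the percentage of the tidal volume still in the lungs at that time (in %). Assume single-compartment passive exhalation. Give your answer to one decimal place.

8.0

τ = R × C = 6.5 × 64 mL/cmH2O = 6.5 × 0.064 L/cmH2O = 0.416 s.
Passive exhalation: V(t)/V₀ = e^(−t/τ) = e^(−1.05/0.416) = 0.08014.
Fraction remaining = 0.08014 → 8.014%.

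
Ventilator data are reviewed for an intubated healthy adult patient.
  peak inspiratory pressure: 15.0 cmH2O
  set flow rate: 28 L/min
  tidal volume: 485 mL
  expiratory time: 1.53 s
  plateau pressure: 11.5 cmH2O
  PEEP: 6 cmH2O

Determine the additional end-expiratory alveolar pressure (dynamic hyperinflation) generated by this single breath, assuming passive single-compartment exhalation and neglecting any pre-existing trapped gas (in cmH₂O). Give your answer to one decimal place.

Flow: 28 L/min ÷ 60 = 0.4667 L/s.
R = (PIP − Pplat)/V̇ = (15.0 − 11.5) / 0.4667 = 3.5/0.4667 = 7.499 cmH2O·s/L.
C = Vt/(Pplat − PEEP) = 485.0 / (11.5 − 6) = 485.0/5.5 = 88.182 mL/cmH2O.
τ = R × C = 7.499 × 0.08818 L/cmH2O = 0.6613 s.
Fraction remaining = e^(−Te/τ) = e^(−1.53/0.6613) = 0.0989; trapped volume = 485.0 × 0.0989 = 47.967 mL.
Additional alveolar pressure from trapping ≈ V_trapped / C = 47.967 / 88.182 = 0.544 cmH2O.

0.5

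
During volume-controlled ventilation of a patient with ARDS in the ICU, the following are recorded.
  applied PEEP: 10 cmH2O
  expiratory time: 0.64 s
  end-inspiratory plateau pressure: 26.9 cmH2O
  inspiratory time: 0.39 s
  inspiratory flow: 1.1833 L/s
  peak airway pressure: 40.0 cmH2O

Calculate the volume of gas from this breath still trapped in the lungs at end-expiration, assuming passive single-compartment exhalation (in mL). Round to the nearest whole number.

Vt = flow × Ti = 1.1833 L/s × 0.39 s × 1000 mL/L = 461.49 mL.
R = (PIP − Pplat)/V̇ = (40.0 − 26.9) / 1.1833 = 13.1/1.1833 = 11.071 cmH2O·s/L.
C = Vt/(Pplat − PEEP) = 461.49 / (26.9 − 10) = 461.49/16.9 = 27.307 mL/cmH2O.
τ = R × C = 11.071 × 0.02731 L/cmH2O = 0.3023 s.
Fraction remaining = e^(−Te/τ) = e^(−0.64/0.3023) = 0.1204.
Trapped volume = 461.49 × 0.1204 = 55.563 mL.

56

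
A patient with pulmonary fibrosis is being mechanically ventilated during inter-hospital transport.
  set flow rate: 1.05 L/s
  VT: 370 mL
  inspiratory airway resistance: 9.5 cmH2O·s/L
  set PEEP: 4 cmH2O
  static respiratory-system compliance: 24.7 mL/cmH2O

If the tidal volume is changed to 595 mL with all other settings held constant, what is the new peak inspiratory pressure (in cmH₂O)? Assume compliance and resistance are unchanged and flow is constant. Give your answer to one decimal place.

PIP = Vt/C + R·V̇ + PEEP (constant-flow equation of motion).
Only the elastic term changes: ΔPIP = ΔVt / C = (595 − 370) / 24.7 = 9.109 cmH2O.
Original PIP = 370/24.7 + 9.5×1.05 + 4 = 28.955 cmH2O; new PIP = 28.955 + (9.109) = 38.064 cmH2O.

38.1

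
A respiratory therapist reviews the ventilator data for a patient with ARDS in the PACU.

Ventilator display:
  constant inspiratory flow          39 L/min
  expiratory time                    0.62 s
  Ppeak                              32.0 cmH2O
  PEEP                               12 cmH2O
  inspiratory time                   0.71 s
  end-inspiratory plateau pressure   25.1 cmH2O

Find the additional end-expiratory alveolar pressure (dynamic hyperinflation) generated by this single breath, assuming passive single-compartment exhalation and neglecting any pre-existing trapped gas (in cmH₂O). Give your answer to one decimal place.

Flow: 39 L/min ÷ 60 = 0.65 L/s.
Vt = flow × Ti = 0.65 L/s × 0.71 s × 1000 mL/L = 461.5 mL.
R = (PIP − Pplat)/V̇ = (32.0 − 25.1) / 0.65 = 6.9/0.65 = 10.615 cmH2O·s/L.
C = Vt/(Pplat − PEEP) = 461.5 / (25.1 − 12) = 461.5/13.1 = 35.229 mL/cmH2O.
τ = R × C = 10.615 × 0.03523 L/cmH2O = 0.374 s.
Fraction remaining = e^(−Te/τ) = e^(−0.62/0.374) = 0.1906; trapped volume = 461.5 × 0.1906 = 87.962 mL.
Additional alveolar pressure from trapping ≈ V_trapped / C = 87.962 / 35.229 = 2.497 cmH2O.

2.5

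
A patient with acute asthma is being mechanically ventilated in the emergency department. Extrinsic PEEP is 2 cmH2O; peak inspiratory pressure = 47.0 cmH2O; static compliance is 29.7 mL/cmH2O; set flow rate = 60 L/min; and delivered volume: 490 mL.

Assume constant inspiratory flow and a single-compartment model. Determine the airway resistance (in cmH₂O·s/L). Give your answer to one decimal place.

Flow: 60 L/min ÷ 60 = 1 L/s.
Equation of motion (constant flow): PIP = Vt/C + R·V̇ + PEEP.
R·V̇ = PIP − Vt/C − PEEP = 47.0 − 490/29.7 − 2 = 47.0 − 16.498 − 2 = 28.502 cmH2O.
R = 28.502 / 1 = 28.502 cmH2O·s/L.

28.5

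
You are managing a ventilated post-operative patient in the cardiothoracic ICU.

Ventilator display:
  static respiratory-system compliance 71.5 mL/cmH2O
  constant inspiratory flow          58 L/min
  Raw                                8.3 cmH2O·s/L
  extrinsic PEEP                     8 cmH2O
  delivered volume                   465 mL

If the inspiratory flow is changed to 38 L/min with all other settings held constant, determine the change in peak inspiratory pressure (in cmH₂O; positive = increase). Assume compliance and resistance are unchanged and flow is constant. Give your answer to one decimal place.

-2.8

Flow: 58 L/min ÷ 60 = 0.9667 L/s.
New flow: 38 L/min ÷ 60 = 0.6333 L/s.
PIP = Vt/C + R·V̇ + PEEP (constant-flow equation of motion).
Only the resistive term changes: ΔPIP = R × ΔV̇ = 8.3 × (0.6333 − 0.9667) = 8.3 × -0.3334 = -2.767 cmH2O.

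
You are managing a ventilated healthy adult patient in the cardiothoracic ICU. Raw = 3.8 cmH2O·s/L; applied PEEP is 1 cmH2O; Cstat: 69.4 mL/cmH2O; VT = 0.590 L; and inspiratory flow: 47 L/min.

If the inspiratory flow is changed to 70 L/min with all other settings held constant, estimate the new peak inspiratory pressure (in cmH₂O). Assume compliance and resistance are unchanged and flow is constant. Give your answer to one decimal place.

13.9

Flow: 47 L/min ÷ 60 = 0.7833 L/s.
New flow: 70 L/min ÷ 60 = 1.1667 L/s.
PIP = Vt/C + R·V̇ + PEEP (constant-flow equation of motion).
Only the resistive term changes: ΔPIP = R × ΔV̇ = 3.8 × (1.1667 − 0.7833) = 3.8 × 0.3834 = 1.457 cmH2O.
Original PIP = 590/69.4 + 3.8×0.7833 + 1 = 12.478 cmH2O; new PIP = 12.478 + (1.457) = 13.935 cmH2O.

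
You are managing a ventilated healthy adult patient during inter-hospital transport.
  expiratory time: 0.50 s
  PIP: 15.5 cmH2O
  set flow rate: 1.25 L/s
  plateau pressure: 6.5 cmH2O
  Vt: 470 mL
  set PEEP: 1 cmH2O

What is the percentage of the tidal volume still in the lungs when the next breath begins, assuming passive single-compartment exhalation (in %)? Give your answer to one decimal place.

44.4

R = (PIP − Pplat)/V̇ = (15.5 − 6.5) / 1.25 = 9.0/1.25 = 7.2 cmH2O·s/L.
C = Vt/(Pplat − PEEP) = 470.0 / (6.5 − 1) = 470.0/5.5 = 85.455 mL/cmH2O.
τ = R × C = 7.2 × 0.08546 L/cmH2O = 0.6153 s.
Fraction remaining at end-expiration = e^(−Te/τ) = e^(−0.50/0.6153) = 0.4437 → 44.37%.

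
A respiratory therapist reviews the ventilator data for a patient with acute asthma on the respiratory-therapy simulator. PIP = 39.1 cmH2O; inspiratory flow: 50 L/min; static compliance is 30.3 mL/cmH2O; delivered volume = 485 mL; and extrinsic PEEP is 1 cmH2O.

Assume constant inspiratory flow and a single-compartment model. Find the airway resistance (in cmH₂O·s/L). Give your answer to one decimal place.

Flow: 50 L/min ÷ 60 = 0.8333 L/s.
Equation of motion (constant flow): PIP = Vt/C + R·V̇ + PEEP.
R·V̇ = PIP − Vt/C − PEEP = 39.1 − 485/30.3 − 1 = 39.1 − 16.007 − 1 = 22.093 cmH2O.
R = 22.093 / 0.8333 = 26.513 cmH2O·s/L.

26.5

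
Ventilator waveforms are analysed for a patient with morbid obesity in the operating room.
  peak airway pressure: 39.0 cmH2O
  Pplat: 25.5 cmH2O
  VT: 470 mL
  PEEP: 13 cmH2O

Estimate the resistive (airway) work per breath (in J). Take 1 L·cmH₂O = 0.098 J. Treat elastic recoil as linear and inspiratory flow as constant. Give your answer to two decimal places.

With constant inspiratory flow the resistive pressure is constant at PIP − Pplat = 39.0 − 25.5 = 13.5 cmH2O, so resistive work = 13.5 × 0.470 = 6.345 L·cmH2O.
× 0.098 J/(L·cmH2O) → 0.6218 J.

0.62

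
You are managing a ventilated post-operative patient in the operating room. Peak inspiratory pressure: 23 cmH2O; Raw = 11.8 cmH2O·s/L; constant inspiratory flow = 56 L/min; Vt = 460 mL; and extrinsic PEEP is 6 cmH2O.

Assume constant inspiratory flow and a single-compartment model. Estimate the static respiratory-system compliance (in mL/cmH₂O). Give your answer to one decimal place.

76.8

Flow: 56 L/min ÷ 60 = 0.9333 L/s.
Equation of motion (constant flow): PIP = Vt/C + R·V̇ + PEEP.
Vt/C = PIP − R·V̇ − PEEP = 23 − 11.8×0.9333 − 6 = 23 − 11.013 − 6 = 5.987 cmH2O.
C = Vt / 5.987 = 460 / 5.987 = 76.833 mL/cmH2O.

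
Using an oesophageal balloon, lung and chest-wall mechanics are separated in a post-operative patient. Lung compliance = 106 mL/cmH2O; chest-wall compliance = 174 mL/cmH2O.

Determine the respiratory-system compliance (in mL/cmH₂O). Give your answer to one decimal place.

Lung and chest wall are elastances in series: 1/Crs = 1/CL + 1/Ccw.
1/Crs = 1/106 + 1/174 = 0.01518.
Crs = 65.876 mL/cmH2O.

65.9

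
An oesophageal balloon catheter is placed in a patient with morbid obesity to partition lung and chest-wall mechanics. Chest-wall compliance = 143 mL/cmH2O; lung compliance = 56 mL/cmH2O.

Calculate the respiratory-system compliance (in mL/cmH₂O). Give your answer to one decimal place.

Lung and chest wall are elastances in series: 1/Crs = 1/CL + 1/Ccw.
1/Crs = 1/56 + 1/143 = 0.02485.
Crs = 40.241 mL/cmH2O.

40.2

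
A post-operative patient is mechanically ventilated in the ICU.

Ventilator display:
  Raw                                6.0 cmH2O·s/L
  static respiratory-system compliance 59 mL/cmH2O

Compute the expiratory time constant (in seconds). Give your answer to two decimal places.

τ = R × C = 6.0 × 59 mL/cmH2O = 6.0 × 0.059 L/cmH2O = 0.354 s.

0.35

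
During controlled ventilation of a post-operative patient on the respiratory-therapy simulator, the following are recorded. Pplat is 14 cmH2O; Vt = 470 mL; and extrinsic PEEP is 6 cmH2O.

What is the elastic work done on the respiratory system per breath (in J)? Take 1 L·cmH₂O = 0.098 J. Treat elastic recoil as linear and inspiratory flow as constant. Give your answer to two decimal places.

Elastic work ≈ ½ × (Pplat − PEEP) × Vt = 0.5 × (14 − 6) × 0.470 L = 0.5 × 8.0 × 0.470 = 1.88 L·cmH2O.
× 0.098 J/(L·cmH2O) → 0.1842 J.

0.18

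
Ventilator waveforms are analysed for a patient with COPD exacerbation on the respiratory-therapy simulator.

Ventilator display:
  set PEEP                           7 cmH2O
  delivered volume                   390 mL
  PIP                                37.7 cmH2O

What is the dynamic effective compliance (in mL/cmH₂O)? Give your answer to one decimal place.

12.7

Dynamic compliance = Vt / (PIP − PEEP) = 390 / (37.7 − 7) = 390 / 30.7 = 12.704 mL/cmH2O.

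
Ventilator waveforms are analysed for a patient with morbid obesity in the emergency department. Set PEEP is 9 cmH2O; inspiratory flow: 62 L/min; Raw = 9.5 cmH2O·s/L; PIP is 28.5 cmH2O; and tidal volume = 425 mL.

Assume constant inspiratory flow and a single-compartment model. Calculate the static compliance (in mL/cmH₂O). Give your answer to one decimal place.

Flow: 62 L/min ÷ 60 = 1.0333 L/s.
Equation of motion (constant flow): PIP = Vt/C + R·V̇ + PEEP.
Vt/C = PIP − R·V̇ − PEEP = 28.5 − 9.5×1.0333 − 9 = 28.5 − 9.816 − 9 = 9.684 cmH2O.
C = Vt / 9.684 = 425 / 9.684 = 43.887 mL/cmH2O.

43.9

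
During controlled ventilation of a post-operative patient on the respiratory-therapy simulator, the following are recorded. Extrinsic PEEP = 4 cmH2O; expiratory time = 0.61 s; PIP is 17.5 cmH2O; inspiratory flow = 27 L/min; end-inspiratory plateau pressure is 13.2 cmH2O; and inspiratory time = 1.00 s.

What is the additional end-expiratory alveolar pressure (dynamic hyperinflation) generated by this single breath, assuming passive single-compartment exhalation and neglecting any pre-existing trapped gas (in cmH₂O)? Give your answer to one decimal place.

Flow: 27 L/min ÷ 60 = 0.45 L/s.
Vt = flow × Ti = 0.45 L/s × 1.00 s × 1000 mL/L = 450.0 mL.
R = (PIP − Pplat)/V̇ = (17.5 − 13.2) / 0.45 = 4.3/0.45 = 9.556 cmH2O·s/L.
C = Vt/(Pplat − PEEP) = 450.0 / (13.2 − 4) = 450.0/9.2 = 48.913 mL/cmH2O.
τ = R × C = 9.556 × 0.04891 L/cmH2O = 0.4674 s.
Fraction remaining = e^(−Te/τ) = e^(−0.61/0.4674) = 0.2711; trapped volume = 450.0 × 0.2711 = 122.0 mL.
Additional alveolar pressure from trapping ≈ V_trapped / C = 122.0 / 48.913 = 2.494 cmH2O.

2.5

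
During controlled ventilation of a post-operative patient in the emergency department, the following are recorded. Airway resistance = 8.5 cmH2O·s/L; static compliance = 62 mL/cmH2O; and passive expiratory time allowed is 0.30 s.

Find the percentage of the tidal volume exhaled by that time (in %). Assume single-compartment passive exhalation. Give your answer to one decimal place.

43.4

τ = R × C = 8.5 × 62 mL/cmH2O = 8.5 × 0.062 L/cmH2O = 0.527 s.
Passive exhalation: V(t)/V₀ = e^(−t/τ) = e^(−0.30/0.527) = 0.5659.
Fraction exhaled = 1 − 0.5659 = 0.4341 → 43.41%.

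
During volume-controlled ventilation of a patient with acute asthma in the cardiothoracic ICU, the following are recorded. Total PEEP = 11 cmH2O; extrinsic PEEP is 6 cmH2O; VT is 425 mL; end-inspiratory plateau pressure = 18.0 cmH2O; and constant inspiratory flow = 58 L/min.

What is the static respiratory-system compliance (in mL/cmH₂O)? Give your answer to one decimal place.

End-expiratory occlusion gives total PEEP = 11 cmH2O (intrinsic PEEP = 11 − 6 = 5). Use total PEEP for the elastic gradient.
Cstat = Vt / (Pplat − PEEPtotal) = 425 / (18.0 − 11) = 425 / 7.0 = 60.714 mL/cmH2O.

60.7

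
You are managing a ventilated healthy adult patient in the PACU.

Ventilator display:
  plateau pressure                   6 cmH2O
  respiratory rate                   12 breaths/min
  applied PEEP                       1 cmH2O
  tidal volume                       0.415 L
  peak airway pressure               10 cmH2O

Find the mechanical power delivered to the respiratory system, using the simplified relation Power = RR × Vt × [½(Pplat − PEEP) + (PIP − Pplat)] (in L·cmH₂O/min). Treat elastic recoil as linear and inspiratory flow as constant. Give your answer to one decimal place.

Per-breath work = Vt × [½(Pplat−PEEP) + (PIP−Pplat)] = 0.415 × [0.5×5.0 + 4.0] = 0.415 × 6.5 = 2.698 L·cmH2O.
Power = 12 × 2.698 = 32.376 L·cmH2O/min.

32.4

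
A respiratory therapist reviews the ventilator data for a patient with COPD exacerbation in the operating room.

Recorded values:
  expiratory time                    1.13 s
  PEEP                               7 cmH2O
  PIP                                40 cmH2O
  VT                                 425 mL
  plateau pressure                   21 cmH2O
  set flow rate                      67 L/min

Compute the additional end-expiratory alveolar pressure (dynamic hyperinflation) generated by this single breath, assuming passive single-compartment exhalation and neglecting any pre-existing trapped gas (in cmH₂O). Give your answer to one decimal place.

Flow: 67 L/min ÷ 60 = 1.1167 L/s.
R = (PIP − Pplat)/V̇ = (40 − 21) / 1.1167 = 19.0/1.1167 = 17.014 cmH2O·s/L.
C = Vt/(Pplat − PEEP) = 425.0 / (21 − 7) = 425.0/14.0 = 30.357 mL/cmH2O.
τ = R × C = 17.014 × 0.03036 L/cmH2O = 0.5165 s.
Fraction remaining = e^(−Te/τ) = e^(−1.13/0.5165) = 0.1122; trapped volume = 425.0 × 0.1122 = 47.685 mL.
Additional alveolar pressure from trapping ≈ V_trapped / C = 47.685 / 30.357 = 1.571 cmH2O.

1.6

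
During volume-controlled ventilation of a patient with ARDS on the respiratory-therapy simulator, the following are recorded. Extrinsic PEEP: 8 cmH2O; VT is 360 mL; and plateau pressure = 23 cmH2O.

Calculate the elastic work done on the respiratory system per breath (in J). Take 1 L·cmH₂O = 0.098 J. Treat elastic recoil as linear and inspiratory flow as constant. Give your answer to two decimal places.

Elastic work ≈ ½ × (Pplat − PEEP) × Vt = 0.5 × (23 − 8) × 0.360 L = 0.5 × 15.0 × 0.360 = 2.7 L·cmH2O.
× 0.098 J/(L·cmH2O) → 0.2646 J.

0.26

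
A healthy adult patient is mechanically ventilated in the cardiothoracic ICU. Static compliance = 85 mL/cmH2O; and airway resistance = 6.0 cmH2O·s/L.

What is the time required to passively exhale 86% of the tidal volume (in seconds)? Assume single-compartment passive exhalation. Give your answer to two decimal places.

τ = R × C = 6.0 × 85 mL/cmH2O = 6.0 × 0.085 L/cmH2O = 0.51 s.
Exhaled fraction f = 1 − e^(−t/τ) → t = −τ·ln(1 − f) = −0.51·ln(0.14) = 1.003 s.

1.00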